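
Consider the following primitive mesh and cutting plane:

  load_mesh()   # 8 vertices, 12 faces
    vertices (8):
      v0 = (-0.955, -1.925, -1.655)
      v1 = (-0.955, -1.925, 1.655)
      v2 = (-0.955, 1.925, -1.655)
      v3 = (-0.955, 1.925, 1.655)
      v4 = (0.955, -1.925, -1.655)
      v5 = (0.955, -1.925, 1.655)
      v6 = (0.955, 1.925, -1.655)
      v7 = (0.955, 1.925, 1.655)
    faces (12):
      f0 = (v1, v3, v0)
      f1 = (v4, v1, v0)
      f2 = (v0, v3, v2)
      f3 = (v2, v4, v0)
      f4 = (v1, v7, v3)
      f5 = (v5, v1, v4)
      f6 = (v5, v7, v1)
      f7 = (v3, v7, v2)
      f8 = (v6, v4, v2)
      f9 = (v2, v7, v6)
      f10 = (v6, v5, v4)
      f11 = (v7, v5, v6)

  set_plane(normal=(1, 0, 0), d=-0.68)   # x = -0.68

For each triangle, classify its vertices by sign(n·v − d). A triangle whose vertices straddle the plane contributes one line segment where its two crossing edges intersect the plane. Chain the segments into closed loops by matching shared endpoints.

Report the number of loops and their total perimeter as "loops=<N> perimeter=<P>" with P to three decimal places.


loops=1 perimeter=14.320

Straddling triangles (8 of 12):
  (v4,v1,v0) [+--] → (-0.68, -1.925, 1.17843)–(-0.68, -1.925, -1.655)  len=2.8334
  (v2,v4,v0) [-+-] → (-0.68, 1.37068, -1.655)–(-0.68, -1.925, -1.655)  len=3.2957
  (v1,v7,v3) [-+-] → (-0.68, -1.37068, 1.655)–(-0.68, 1.925, 1.655)  len=3.2957
  (v5,v1,v4) [+-+] → (-0.68, -1.925, 1.655)–(-0.68, -1.925, 1.17843)  len=0.4766
  (v5,v7,v1) [++-] → (-0.68, -1.37068, 1.655)–(-0.68, -1.925, 1.655)  len=0.5543
  (v3,v7,v2) [-+-] → (-0.68, 1.925, 1.655)–(-0.68, 1.925, -1.17843)  len=2.8334
  (v6,v4,v2) [++-] → (-0.68, 1.37068, -1.655)–(-0.68, 1.925, -1.655)  len=0.5543
  (v2,v7,v6) [-++] → (-0.68, 1.925, -1.17843)–(-0.68, 1.925, -1.655)  len=0.4766

Chained into 1 loop(s):
  loop 1: 8 segments, perimeter = 14.3200
Total perimeter = 14.320


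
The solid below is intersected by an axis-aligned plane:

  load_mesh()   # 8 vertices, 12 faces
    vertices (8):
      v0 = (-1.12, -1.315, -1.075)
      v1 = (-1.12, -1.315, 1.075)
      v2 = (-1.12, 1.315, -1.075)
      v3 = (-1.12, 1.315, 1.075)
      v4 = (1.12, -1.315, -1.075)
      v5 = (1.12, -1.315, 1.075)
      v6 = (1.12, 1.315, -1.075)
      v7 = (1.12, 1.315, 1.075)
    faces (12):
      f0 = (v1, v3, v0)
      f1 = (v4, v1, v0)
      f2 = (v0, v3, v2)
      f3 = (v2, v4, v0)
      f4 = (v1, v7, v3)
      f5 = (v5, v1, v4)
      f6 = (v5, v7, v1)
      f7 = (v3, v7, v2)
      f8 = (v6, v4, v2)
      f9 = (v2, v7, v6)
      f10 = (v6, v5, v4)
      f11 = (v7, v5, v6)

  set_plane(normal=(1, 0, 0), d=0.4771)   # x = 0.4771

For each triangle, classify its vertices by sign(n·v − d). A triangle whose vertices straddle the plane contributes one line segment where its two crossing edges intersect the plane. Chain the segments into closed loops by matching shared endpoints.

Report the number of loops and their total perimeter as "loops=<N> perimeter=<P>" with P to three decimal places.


loops=1 perimeter=9.560

Straddling triangles (8 of 12):
  (v4,v1,v0) [+--] → (0.4771, -1.315, -0.457931)–(0.4771, -1.315, -1.075)  len=0.6171
  (v2,v4,v0) [-+-] → (0.4771, -0.560167, -1.075)–(0.4771, -1.315, -1.075)  len=0.7548
  (v1,v7,v3) [-+-] → (0.4771, 0.560167, 1.075)–(0.4771, 1.315, 1.075)  len=0.7548
  (v5,v1,v4) [+-+] → (0.4771, -1.315, 1.075)–(0.4771, -1.315, -0.457931)  len=1.5329
  (v5,v7,v1) [++-] → (0.4771, 0.560167, 1.075)–(0.4771, -1.315, 1.075)  len=1.8752
  (v3,v7,v2) [-+-] → (0.4771, 1.315, 1.075)–(0.4771, 1.315, 0.457931)  len=0.6171
  (v6,v4,v2) [++-] → (0.4771, -0.560167, -1.075)–(0.4771, 1.315, -1.075)  len=1.8752
  (v2,v7,v6) [-++] → (0.4771, 1.315, 0.457931)–(0.4771, 1.315, -1.075)  len=1.5329

Chained into 1 loop(s):
  loop 1: 8 segments, perimeter = 9.5600
Total perimeter = 9.560


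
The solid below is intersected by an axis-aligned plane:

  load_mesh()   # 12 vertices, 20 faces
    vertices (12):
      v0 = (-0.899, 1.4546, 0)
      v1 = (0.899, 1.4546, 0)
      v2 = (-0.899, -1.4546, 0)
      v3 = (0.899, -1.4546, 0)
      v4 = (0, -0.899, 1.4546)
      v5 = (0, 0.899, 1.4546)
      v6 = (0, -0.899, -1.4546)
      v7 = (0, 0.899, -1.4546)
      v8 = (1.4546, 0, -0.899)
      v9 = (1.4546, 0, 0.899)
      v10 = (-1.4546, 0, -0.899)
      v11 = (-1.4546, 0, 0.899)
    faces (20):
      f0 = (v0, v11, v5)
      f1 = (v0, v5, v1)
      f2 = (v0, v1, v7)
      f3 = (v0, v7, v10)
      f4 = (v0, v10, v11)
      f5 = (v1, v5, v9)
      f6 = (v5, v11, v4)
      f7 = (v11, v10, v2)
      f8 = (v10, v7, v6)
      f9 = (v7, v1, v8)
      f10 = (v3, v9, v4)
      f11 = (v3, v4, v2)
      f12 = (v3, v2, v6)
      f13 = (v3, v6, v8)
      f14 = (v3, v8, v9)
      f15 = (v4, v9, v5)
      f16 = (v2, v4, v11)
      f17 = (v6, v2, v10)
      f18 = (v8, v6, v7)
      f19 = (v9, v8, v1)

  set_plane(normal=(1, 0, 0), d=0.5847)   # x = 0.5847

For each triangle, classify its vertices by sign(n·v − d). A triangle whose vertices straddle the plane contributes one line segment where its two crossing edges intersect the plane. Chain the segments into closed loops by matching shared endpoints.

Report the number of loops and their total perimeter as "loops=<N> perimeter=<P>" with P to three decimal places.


loops=1 perimeter=8.416

Straddling triangles (10 of 20):
  (v0,v5,v1) [--+] → (0.5847, 1.26036, 0.508544)–(0.5847, 1.4546, 0)  len=0.5444
  (v0,v1,v7) [-+-] → (0.5847, 1.4546, 0)–(0.5847, 1.26036, -0.508544)  len=0.5444
  (v1,v5,v9) [+-+] → (0.5847, 1.26036, 0.508544)–(0.5847, 0.537632, 1.23127)  len=1.0221
  (v7,v1,v8) [-++] → (0.5847, 1.26036, -0.508544)–(0.5847, 0.537632, -1.23127)  len=1.0221
  (v3,v9,v4) [++-] → (0.5847, -0.537632, 1.23127)–(0.5847, -1.26036, 0.508544)  len=1.0221
  (v3,v4,v2) [+--] → (0.5847, -1.26036, 0.508544)–(0.5847, -1.4546, 0)  len=0.5444
  (v3,v2,v6) [+--] → (0.5847, -1.4546, 0)–(0.5847, -1.26036, -0.508544)  len=0.5444
  (v3,v6,v8) [+-+] → (0.5847, -1.26036, -0.508544)–(0.5847, -0.537632, -1.23127)  len=1.0221
  (v4,v9,v5) [-+-] → (0.5847, -0.537632, 1.23127)–(0.5847, 0.537632, 1.23127)  len=1.0753
  (v8,v6,v7) [+--] → (0.5847, -0.537632, -1.23127)–(0.5847, 0.537632, -1.23127)  len=1.0753

Chained into 1 loop(s):
  loop 1: 10 segments, perimeter = 8.4164
Total perimeter = 8.416


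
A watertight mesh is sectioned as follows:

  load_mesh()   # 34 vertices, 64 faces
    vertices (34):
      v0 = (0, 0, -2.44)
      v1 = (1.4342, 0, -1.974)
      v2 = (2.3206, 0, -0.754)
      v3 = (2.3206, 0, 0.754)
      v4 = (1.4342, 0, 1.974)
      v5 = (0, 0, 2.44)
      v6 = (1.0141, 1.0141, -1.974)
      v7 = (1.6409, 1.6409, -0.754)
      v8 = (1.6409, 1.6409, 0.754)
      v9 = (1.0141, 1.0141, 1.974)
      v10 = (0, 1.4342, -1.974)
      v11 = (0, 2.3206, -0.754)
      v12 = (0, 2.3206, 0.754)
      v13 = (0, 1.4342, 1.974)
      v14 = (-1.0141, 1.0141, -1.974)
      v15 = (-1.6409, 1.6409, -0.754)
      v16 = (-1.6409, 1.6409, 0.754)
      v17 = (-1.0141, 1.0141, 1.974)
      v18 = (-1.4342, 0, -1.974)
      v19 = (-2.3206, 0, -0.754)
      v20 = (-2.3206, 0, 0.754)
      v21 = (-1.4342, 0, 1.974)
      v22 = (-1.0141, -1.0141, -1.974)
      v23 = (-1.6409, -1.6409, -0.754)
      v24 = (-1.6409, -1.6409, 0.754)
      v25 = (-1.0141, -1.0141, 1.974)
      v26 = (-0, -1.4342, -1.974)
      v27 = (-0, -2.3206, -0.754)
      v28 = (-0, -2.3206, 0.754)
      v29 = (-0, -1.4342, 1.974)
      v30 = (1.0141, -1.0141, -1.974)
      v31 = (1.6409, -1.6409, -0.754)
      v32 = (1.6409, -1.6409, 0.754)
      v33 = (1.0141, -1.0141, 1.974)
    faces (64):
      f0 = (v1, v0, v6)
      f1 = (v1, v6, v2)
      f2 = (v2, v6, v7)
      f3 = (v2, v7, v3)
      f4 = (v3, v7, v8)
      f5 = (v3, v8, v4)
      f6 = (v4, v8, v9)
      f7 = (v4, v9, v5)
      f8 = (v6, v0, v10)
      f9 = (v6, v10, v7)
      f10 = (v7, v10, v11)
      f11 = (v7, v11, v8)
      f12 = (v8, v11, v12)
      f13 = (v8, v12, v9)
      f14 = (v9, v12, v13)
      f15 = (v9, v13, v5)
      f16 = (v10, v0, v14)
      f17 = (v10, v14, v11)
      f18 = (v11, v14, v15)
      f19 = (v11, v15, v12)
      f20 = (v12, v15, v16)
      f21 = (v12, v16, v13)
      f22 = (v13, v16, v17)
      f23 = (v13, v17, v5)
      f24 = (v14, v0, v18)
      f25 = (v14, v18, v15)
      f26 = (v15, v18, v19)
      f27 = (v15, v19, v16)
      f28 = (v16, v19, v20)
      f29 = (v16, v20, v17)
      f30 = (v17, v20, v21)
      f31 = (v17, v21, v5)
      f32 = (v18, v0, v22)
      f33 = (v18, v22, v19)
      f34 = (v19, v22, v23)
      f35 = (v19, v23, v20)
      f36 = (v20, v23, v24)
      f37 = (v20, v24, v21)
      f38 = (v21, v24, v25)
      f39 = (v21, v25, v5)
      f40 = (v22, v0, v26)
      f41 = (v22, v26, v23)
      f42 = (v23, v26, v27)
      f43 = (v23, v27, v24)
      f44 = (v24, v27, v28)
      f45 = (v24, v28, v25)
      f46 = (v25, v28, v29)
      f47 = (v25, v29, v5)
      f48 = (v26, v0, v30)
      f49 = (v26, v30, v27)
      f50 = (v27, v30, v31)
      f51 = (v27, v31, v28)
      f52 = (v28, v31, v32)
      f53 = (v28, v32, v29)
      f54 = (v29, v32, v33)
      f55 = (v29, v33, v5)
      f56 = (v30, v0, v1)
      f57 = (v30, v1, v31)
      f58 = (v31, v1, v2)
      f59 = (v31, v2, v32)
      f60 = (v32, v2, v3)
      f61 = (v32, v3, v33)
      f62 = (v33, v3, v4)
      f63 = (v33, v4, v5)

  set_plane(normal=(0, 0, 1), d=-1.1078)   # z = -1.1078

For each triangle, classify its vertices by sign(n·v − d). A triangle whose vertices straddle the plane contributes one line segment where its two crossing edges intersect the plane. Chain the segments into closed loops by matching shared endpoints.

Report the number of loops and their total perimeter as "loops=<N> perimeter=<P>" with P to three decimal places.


Straddling triangles (16 of 64):
  (v1,v6,v2) [--+] → (1.94172, 0.294089, -1.1078)–(2.06354, 0, -1.1078)  len=0.3183
  (v2,v6,v7) [+-+] → (1.94172, 0.294089, -1.1078)–(1.45913, 1.45913, -1.1078)  len=1.2610
  (v6,v10,v7) [--+] → (1.16504, 1.58096, -1.1078)–(1.45913, 1.45913, -1.1078)  len=0.3183
  (v7,v10,v11) [+-+] → (1.16504, 1.58096, -1.1078)–(0, 2.06354, -1.1078)  len=1.2610
  (v10,v14,v11) [--+] → (-0.294089, 1.94172, -1.1078)–(0, 2.06354, -1.1078)  len=0.3183
  (v11,v14,v15) [+-+] → (-0.294089, 1.94172, -1.1078)–(-1.45913, 1.45913, -1.1078)  len=1.2610
  (v14,v18,v15) [--+] → (-1.58096, 1.16504, -1.1078)–(-1.45913, 1.45913, -1.1078)  len=0.3183
  (v15,v18,v19) [+-+] → (-1.58096, 1.16504, -1.1078)–(-2.06354, 0, -1.1078)  len=1.2610
  (v18,v22,v19) [--+] → (-1.94172, -0.294089, -1.1078)–(-2.06354, 0, -1.1078)  len=0.3183
  (v19,v22,v23) [+-+] → (-1.94172, -0.294089, -1.1078)–(-1.45913, -1.45913, -1.1078)  len=1.2610
  (v22,v26,v23) [--+] → (-1.16504, -1.58096, -1.1078)–(-1.45913, -1.45913, -1.1078)  len=0.3183
  (v23,v26,v27) [+-+] → (-1.16504, -1.58096, -1.1078)–(0, -2.06354, -1.1078)  len=1.2610
  (v26,v30,v27) [--+] → (0.294089, -1.94172, -1.1078)–(0, -2.06354, -1.1078)  len=0.3183
  (v27,v30,v31) [+-+] → (0.294089, -1.94172, -1.1078)–(1.45913, -1.45913, -1.1078)  len=1.2610
  (v30,v1,v31) [--+] → (1.58096, -1.16504, -1.1078)–(1.45913, -1.45913, -1.1078)  len=0.3183
  (v31,v1,v2) [+-+] → (1.58096, -1.16504, -1.1078)–(2.06354, 0, -1.1078)  len=1.2610

Chained into 1 loop(s):
  loop 1: 16 segments, perimeter = 12.6349
Total perimeter = 12.635

loops=1 perimeter=12.635


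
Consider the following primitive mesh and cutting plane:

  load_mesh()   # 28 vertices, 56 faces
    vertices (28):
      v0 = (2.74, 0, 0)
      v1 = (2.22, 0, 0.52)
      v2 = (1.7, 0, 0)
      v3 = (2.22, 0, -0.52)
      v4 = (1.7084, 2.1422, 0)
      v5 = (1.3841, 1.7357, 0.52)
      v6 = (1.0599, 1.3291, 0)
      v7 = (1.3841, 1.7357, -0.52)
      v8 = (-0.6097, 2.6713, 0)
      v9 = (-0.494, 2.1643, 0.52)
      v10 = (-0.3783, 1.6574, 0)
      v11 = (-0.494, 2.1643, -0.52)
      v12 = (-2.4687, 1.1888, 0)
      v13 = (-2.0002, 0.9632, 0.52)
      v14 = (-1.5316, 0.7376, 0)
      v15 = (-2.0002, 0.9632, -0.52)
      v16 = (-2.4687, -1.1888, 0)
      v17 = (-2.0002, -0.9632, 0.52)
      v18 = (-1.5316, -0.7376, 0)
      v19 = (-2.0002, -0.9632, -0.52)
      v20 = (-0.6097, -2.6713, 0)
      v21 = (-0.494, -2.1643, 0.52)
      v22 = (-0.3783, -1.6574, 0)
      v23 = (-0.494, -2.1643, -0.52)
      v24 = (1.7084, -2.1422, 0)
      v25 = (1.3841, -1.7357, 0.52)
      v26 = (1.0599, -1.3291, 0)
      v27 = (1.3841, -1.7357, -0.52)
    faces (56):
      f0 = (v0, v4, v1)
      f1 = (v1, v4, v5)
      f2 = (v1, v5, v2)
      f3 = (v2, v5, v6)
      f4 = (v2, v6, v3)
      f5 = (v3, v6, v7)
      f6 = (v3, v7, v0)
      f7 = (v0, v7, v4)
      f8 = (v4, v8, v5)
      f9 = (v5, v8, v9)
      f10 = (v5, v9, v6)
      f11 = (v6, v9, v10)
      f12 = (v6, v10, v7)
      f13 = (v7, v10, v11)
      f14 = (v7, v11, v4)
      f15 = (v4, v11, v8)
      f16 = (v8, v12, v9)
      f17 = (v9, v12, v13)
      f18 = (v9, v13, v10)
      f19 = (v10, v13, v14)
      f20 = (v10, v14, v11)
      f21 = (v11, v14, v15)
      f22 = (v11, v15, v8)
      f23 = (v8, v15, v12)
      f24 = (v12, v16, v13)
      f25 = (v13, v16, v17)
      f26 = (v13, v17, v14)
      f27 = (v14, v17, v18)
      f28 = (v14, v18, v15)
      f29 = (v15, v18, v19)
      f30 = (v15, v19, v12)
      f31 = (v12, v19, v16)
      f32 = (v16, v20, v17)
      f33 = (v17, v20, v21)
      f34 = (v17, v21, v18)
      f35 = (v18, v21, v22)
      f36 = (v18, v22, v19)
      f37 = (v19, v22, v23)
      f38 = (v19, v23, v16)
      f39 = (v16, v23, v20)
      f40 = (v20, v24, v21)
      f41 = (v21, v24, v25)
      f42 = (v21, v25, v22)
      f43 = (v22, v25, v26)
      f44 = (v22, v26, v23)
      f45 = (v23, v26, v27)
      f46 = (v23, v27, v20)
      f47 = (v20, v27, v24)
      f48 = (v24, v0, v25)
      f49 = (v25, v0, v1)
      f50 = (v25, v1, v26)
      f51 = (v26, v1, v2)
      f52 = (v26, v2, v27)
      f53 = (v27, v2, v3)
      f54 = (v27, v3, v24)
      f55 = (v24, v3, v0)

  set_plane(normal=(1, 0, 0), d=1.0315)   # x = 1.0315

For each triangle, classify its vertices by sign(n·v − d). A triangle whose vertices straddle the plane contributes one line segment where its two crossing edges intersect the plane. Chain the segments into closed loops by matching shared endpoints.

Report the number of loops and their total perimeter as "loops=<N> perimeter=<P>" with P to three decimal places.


Straddling triangles (16 of 56):
  (v4,v8,v5) [+-+] → (1.0315, 2.2967, 0)–(1.0315, 1.90116, 0.428039)  len=0.5828
  (v5,v8,v9) [+--] → (1.0315, 1.90116, 0.428039)–(1.0315, 1.81617, 0.52)  len=0.1252
  (v5,v9,v6) [+-+] → (1.0315, 1.81617, 0.52)–(1.0315, 1.34436, 0.00950383)  len=0.6951
  (v6,v9,v10) [+--] → (1.0315, 1.34436, 0.00950383)–(1.0315, 1.33558, 0)  len=0.0129
  (v6,v10,v7) [+-+] → (1.0315, 1.33558, 0)–(1.0315, 1.72003, -0.415965)  len=0.5664
  (v7,v10,v11) [+--] → (1.0315, 1.72003, -0.415965)–(1.0315, 1.81617, -0.52)  len=0.1416
  (v7,v11,v4) [+-+] → (1.0315, 1.81617, -0.52)–(1.0315, 2.14899, -0.15982)  len=0.4904
  (v4,v11,v8) [+--] → (1.0315, 2.14899, -0.15982)–(1.0315, 2.2967, 0)  len=0.2176
  (v20,v24,v21) [-+-] → (1.0315, -2.2967, 0)–(1.0315, -2.14899, 0.15982)  len=0.2176
  (v21,v24,v25) [-++] → (1.0315, -2.14899, 0.15982)–(1.0315, -1.81617, 0.52)  len=0.4904
  (v21,v25,v22) [-+-] → (1.0315, -1.81617, 0.52)–(1.0315, -1.72003, 0.415965)  len=0.1416
  (v22,v25,v26) [-++] → (1.0315, -1.72003, 0.415965)–(1.0315, -1.33558, 0)  len=0.5664
  (v22,v26,v23) [-+-] → (1.0315, -1.33558, 0)–(1.0315, -1.34436, -0.00950383)  len=0.0129
  (v23,v26,v27) [-++] → (1.0315, -1.34436, -0.00950383)–(1.0315, -1.81617, -0.52)  len=0.6951
  (v23,v27,v20) [-+-] → (1.0315, -1.81617, -0.52)–(1.0315, -1.90116, -0.428039)  len=0.1252
  (v20,v27,v24) [-++] → (1.0315, -1.90116, -0.428039)–(1.0315, -2.2967, 0)  len=0.5828

Chained into 2 loop(s):
  loop 1: 8 segments, perimeter = 2.8322
  loop 2: 8 segments, perimeter = 2.8322
Total perimeter = 5.664

loops=2 perimeter=5.664


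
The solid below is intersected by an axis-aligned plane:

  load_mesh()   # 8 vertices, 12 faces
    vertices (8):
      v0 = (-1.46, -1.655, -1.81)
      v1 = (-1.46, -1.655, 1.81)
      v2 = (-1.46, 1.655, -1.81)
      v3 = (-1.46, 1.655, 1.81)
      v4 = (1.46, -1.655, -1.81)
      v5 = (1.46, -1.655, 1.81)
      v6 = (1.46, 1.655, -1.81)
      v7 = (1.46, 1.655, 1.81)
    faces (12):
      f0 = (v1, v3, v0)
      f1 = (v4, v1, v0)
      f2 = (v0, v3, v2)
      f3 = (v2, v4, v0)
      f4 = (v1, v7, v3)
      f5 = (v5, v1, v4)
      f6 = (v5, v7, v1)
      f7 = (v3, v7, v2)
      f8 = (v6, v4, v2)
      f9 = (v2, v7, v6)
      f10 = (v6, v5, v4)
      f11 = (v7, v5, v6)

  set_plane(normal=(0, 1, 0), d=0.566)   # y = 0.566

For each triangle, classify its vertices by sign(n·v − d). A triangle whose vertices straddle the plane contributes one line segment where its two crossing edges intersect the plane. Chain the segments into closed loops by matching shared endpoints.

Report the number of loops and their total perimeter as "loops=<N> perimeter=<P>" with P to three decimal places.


Straddling triangles (8 of 12):
  (v1,v3,v0) [-+-] → (-1.46, 0.566, 1.81)–(-1.46, 0.566, 0.619009)  len=1.1910
  (v0,v3,v2) [-++] → (-1.46, 0.566, 0.619009)–(-1.46, 0.566, -1.81)  len=2.4290
  (v2,v4,v0) [+--] → (-0.499311, 0.566, -1.81)–(-1.46, 0.566, -1.81)  len=0.9607
  (v1,v7,v3) [-++] → (0.499311, 0.566, 1.81)–(-1.46, 0.566, 1.81)  len=1.9593
  (v5,v7,v1) [-+-] → (1.46, 0.566, 1.81)–(0.499311, 0.566, 1.81)  len=0.9607
  (v6,v4,v2) [+-+] → (1.46, 0.566, -1.81)–(-0.499311, 0.566, -1.81)  len=1.9593
  (v6,v5,v4) [+--] → (1.46, 0.566, -0.619009)–(1.46, 0.566, -1.81)  len=1.1910
  (v7,v5,v6) [+-+] → (1.46, 0.566, 1.81)–(1.46, 0.566, -0.619009)  len=2.4290

Chained into 1 loop(s):
  loop 1: 8 segments, perimeter = 13.0800
Total perimeter = 13.080

loops=1 perimeter=13.080


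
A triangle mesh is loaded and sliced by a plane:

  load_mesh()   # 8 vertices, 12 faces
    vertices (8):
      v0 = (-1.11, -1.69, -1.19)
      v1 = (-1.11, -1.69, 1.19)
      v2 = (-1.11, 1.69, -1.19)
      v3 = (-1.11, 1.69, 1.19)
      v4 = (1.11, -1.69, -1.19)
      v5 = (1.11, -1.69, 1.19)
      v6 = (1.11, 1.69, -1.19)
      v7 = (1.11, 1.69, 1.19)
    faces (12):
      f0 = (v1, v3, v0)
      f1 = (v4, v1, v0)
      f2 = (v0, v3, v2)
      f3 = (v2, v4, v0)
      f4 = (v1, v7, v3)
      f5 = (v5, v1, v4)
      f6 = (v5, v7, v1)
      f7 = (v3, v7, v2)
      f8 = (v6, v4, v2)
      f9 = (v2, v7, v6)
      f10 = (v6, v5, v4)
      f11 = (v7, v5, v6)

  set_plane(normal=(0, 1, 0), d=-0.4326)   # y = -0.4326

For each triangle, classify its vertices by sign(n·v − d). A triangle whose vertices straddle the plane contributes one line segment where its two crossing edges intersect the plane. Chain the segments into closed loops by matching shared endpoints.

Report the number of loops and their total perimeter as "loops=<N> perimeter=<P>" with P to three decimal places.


Straddling triangles (8 of 12):
  (v1,v3,v0) [-+-] → (-1.11, -0.4326, 1.19)–(-1.11, -0.4326, -0.304612)  len=1.4946
  (v0,v3,v2) [-++] → (-1.11, -0.4326, -0.304612)–(-1.11, -0.4326, -1.19)  len=0.8854
  (v2,v4,v0) [+--] → (0.284134, -0.4326, -1.19)–(-1.11, -0.4326, -1.19)  len=1.3941
  (v1,v7,v3) [-++] → (-0.284134, -0.4326, 1.19)–(-1.11, -0.4326, 1.19)  len=0.8259
  (v5,v7,v1) [-+-] → (1.11, -0.4326, 1.19)–(-0.284134, -0.4326, 1.19)  len=1.3941
  (v6,v4,v2) [+-+] → (1.11, -0.4326, -1.19)–(0.284134, -0.4326, -1.19)  len=0.8259
  (v6,v5,v4) [+--] → (1.11, -0.4326, 0.304612)–(1.11, -0.4326, -1.19)  len=1.4946
  (v7,v5,v6) [+-+] → (1.11, -0.4326, 1.19)–(1.11, -0.4326, 0.304612)  len=0.8854

Chained into 1 loop(s):
  loop 1: 8 segments, perimeter = 9.2000
Total perimeter = 9.200

loops=1 perimeter=9.200


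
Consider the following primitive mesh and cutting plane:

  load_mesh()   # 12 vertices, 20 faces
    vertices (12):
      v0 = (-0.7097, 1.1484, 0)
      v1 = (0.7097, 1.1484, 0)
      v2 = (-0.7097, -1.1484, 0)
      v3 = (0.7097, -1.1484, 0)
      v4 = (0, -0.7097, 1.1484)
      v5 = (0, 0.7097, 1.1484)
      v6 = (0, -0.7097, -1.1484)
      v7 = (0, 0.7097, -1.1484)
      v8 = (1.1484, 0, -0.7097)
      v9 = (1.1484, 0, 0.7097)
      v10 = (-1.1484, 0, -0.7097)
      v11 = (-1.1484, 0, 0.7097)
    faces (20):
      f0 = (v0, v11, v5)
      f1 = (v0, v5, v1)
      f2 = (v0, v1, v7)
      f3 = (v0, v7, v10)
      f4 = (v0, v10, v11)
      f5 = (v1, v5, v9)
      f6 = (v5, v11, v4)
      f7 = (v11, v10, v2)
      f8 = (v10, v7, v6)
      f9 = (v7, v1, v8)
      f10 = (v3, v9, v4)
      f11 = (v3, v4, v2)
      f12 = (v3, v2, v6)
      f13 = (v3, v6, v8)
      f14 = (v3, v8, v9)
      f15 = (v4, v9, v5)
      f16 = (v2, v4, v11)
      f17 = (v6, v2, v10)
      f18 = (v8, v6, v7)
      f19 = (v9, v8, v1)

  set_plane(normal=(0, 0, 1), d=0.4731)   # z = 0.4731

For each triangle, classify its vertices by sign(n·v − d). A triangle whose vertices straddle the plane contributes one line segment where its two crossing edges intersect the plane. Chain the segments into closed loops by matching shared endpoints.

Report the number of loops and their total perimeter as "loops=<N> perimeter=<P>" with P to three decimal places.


Straddling triangles (10 of 20):
  (v0,v11,v5) [-++] → (-1.00215, 0.382854, 0.4731)–(-0.417329, 0.967671, 0.4731)  len=0.8271
  (v0,v5,v1) [-+-] → (-0.417329, 0.967671, 0.4731)–(0.417329, 0.967671, 0.4731)  len=0.8347
  (v0,v10,v11) [--+] → (-1.1484, 0, 0.4731)–(-1.00215, 0.382854, 0.4731)  len=0.4098
  (v1,v5,v9) [-++] → (0.417329, 0.967671, 0.4731)–(1.00215, 0.382854, 0.4731)  len=0.8271
  (v11,v10,v2) [+--] → (-1.1484, 0, 0.4731)–(-1.00215, -0.382854, 0.4731)  len=0.4098
  (v3,v9,v4) [-++] → (1.00215, -0.382854, 0.4731)–(0.417329, -0.967671, 0.4731)  len=0.8271
  (v3,v4,v2) [-+-] → (0.417329, -0.967671, 0.4731)–(-0.417329, -0.967671, 0.4731)  len=0.8347
  (v3,v8,v9) [--+] → (1.1484, 0, 0.4731)–(1.00215, -0.382854, 0.4731)  len=0.4098
  (v2,v4,v11) [-++] → (-0.417329, -0.967671, 0.4731)–(-1.00215, -0.382854, 0.4731)  len=0.8271
  (v9,v8,v1) [+--] → (1.1484, 0, 0.4731)–(1.00215, 0.382854, 0.4731)  len=0.4098

Chained into 1 loop(s):
  loop 1: 10 segments, perimeter = 6.6169
Total perimeter = 6.617

loops=1 perimeter=6.617


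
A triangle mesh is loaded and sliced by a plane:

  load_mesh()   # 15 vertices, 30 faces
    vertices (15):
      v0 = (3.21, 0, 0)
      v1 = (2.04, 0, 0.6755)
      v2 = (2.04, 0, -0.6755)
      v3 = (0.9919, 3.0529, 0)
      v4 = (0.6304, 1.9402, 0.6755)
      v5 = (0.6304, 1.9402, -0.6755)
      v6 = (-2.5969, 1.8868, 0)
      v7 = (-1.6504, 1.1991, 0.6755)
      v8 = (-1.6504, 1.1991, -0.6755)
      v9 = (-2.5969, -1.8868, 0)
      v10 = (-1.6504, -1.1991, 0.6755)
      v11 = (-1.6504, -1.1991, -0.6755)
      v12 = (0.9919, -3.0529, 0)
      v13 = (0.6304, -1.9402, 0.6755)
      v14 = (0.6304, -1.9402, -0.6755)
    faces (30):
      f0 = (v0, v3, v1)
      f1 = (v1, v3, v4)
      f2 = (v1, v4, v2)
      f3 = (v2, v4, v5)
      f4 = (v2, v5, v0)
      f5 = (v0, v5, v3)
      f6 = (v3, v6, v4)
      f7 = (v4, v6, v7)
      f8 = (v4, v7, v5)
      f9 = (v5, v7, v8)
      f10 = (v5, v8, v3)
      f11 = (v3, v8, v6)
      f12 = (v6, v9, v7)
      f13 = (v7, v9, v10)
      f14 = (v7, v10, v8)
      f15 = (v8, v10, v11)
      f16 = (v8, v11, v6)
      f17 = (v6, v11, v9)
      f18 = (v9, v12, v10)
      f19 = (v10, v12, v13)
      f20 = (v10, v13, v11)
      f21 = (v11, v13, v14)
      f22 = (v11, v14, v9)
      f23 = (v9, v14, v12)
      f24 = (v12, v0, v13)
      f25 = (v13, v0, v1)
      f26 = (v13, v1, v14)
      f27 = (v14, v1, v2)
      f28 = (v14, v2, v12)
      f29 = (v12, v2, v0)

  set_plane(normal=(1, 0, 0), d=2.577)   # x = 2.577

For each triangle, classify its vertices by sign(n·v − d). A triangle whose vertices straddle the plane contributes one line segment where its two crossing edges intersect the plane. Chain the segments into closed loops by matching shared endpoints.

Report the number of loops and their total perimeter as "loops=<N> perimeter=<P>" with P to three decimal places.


loops=1 perimeter=3.779

Straddling triangles (6 of 30):
  (v0,v3,v1) [+--] → (2.577, 0.871235, 0)–(2.577, 0, 0.365463)  len=0.9448
  (v2,v5,v0) [--+] → (2.577, 0.4761, -0.165759)–(2.577, 0, -0.365463)  len=0.5163
  (v0,v5,v3) [+--] → (2.577, 0.4761, -0.165759)–(2.577, 0.871235, 0)  len=0.4285
  (v12,v0,v13) [-+-] → (2.577, -0.871235, 0)–(2.577, -0.4761, 0.165759)  len=0.4285
  (v13,v0,v1) [-+-] → (2.577, -0.4761, 0.165759)–(2.577, 0, 0.365463)  len=0.5163
  (v12,v2,v0) [--+] → (2.577, 0, -0.365463)–(2.577, -0.871235, 0)  len=0.9448

Chained into 1 loop(s):
  loop 1: 6 segments, perimeter = 3.7791
Total perimeter = 3.779


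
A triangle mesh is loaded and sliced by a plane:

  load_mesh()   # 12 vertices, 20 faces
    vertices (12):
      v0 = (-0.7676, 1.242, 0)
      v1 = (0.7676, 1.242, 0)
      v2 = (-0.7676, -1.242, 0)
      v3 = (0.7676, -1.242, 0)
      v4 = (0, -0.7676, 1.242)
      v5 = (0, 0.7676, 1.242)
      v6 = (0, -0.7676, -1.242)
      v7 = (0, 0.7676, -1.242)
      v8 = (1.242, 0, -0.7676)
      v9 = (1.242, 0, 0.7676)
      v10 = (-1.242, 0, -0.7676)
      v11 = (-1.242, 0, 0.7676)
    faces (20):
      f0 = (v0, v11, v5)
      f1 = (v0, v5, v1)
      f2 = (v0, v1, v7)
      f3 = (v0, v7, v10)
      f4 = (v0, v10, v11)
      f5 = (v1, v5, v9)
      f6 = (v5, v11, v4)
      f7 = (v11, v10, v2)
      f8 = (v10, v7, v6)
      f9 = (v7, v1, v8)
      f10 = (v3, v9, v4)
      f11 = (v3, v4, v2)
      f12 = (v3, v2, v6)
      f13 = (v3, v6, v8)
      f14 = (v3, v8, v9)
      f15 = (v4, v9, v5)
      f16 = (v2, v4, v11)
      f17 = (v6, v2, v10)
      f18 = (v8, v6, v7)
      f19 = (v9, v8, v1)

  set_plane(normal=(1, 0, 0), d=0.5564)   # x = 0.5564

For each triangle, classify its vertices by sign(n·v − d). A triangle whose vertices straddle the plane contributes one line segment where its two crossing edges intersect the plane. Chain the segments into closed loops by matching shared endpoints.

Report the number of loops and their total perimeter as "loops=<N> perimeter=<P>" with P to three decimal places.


Straddling triangles (10 of 20):
  (v0,v5,v1) [--+] → (0.5564, 1.11147, 0.341728)–(0.5564, 1.242, 0)  len=0.3658
  (v0,v1,v7) [-+-] → (0.5564, 1.242, 0)–(0.5564, 1.11147, -0.341728)  len=0.3658
  (v1,v5,v9) [+-+] → (0.5564, 1.11147, 0.341728)–(0.5564, 0.423725, 1.02947)  len=0.9726
  (v7,v1,v8) [-++] → (0.5564, 1.11147, -0.341728)–(0.5564, 0.423725, -1.02947)  len=0.9726
  (v3,v9,v4) [++-] → (0.5564, -0.423725, 1.02947)–(0.5564, -1.11147, 0.341728)  len=0.9726
  (v3,v4,v2) [+--] → (0.5564, -1.11147, 0.341728)–(0.5564, -1.242, 0)  len=0.3658
  (v3,v2,v6) [+--] → (0.5564, -1.242, 0)–(0.5564, -1.11147, -0.341728)  len=0.3658
  (v3,v6,v8) [+-+] → (0.5564, -1.11147, -0.341728)–(0.5564, -0.423725, -1.02947)  len=0.9726
  (v4,v9,v5) [-+-] → (0.5564, -0.423725, 1.02947)–(0.5564, 0.423725, 1.02947)  len=0.8475
  (v8,v6,v7) [+--] → (0.5564, -0.423725, -1.02947)–(0.5564, 0.423725, -1.02947)  len=0.8475

Chained into 1 loop(s):
  loop 1: 10 segments, perimeter = 7.0486
Total perimeter = 7.049

loops=1 perimeter=7.049


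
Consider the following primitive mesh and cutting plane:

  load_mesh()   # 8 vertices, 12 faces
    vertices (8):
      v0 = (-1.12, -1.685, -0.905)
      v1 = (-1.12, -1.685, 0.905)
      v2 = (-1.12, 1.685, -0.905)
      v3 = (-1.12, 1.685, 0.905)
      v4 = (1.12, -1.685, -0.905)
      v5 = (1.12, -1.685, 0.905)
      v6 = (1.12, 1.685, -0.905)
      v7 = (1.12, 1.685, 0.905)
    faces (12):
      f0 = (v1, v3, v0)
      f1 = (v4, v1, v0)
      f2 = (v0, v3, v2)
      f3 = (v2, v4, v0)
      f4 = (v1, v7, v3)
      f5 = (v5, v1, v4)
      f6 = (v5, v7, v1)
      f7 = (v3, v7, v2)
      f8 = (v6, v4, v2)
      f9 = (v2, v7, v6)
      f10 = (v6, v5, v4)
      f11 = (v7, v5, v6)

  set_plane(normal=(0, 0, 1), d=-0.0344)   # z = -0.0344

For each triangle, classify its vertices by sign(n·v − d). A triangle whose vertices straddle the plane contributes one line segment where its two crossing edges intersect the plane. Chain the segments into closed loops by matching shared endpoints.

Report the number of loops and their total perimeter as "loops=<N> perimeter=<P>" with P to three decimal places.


Straddling triangles (8 of 12):
  (v1,v3,v0) [++-] → (-1.12, -0.0640486, -0.0344)–(-1.12, -1.685, -0.0344)  len=1.6210
  (v4,v1,v0) [-+-] → (0.0425724, -1.685, -0.0344)–(-1.12, -1.685, -0.0344)  len=1.1626
  (v0,v3,v2) [-+-] → (-1.12, -0.0640486, -0.0344)–(-1.12, 1.685, -0.0344)  len=1.7490
  (v5,v1,v4) [++-] → (0.0425724, -1.685, -0.0344)–(1.12, -1.685, -0.0344)  len=1.0774
  (v3,v7,v2) [++-] → (-0.0425724, 1.685, -0.0344)–(-1.12, 1.685, -0.0344)  len=1.0774
  (v2,v7,v6) [-+-] → (-0.0425724, 1.685, -0.0344)–(1.12, 1.685, -0.0344)  len=1.1626
  (v6,v5,v4) [-+-] → (1.12, 0.0640486, -0.0344)–(1.12, -1.685, -0.0344)  len=1.7490
  (v7,v5,v6) [++-] → (1.12, 0.0640486, -0.0344)–(1.12, 1.685, -0.0344)  len=1.6210

Chained into 1 loop(s):
  loop 1: 8 segments, perimeter = 11.2200
Total perimeter = 11.220

loops=1 perimeter=11.220


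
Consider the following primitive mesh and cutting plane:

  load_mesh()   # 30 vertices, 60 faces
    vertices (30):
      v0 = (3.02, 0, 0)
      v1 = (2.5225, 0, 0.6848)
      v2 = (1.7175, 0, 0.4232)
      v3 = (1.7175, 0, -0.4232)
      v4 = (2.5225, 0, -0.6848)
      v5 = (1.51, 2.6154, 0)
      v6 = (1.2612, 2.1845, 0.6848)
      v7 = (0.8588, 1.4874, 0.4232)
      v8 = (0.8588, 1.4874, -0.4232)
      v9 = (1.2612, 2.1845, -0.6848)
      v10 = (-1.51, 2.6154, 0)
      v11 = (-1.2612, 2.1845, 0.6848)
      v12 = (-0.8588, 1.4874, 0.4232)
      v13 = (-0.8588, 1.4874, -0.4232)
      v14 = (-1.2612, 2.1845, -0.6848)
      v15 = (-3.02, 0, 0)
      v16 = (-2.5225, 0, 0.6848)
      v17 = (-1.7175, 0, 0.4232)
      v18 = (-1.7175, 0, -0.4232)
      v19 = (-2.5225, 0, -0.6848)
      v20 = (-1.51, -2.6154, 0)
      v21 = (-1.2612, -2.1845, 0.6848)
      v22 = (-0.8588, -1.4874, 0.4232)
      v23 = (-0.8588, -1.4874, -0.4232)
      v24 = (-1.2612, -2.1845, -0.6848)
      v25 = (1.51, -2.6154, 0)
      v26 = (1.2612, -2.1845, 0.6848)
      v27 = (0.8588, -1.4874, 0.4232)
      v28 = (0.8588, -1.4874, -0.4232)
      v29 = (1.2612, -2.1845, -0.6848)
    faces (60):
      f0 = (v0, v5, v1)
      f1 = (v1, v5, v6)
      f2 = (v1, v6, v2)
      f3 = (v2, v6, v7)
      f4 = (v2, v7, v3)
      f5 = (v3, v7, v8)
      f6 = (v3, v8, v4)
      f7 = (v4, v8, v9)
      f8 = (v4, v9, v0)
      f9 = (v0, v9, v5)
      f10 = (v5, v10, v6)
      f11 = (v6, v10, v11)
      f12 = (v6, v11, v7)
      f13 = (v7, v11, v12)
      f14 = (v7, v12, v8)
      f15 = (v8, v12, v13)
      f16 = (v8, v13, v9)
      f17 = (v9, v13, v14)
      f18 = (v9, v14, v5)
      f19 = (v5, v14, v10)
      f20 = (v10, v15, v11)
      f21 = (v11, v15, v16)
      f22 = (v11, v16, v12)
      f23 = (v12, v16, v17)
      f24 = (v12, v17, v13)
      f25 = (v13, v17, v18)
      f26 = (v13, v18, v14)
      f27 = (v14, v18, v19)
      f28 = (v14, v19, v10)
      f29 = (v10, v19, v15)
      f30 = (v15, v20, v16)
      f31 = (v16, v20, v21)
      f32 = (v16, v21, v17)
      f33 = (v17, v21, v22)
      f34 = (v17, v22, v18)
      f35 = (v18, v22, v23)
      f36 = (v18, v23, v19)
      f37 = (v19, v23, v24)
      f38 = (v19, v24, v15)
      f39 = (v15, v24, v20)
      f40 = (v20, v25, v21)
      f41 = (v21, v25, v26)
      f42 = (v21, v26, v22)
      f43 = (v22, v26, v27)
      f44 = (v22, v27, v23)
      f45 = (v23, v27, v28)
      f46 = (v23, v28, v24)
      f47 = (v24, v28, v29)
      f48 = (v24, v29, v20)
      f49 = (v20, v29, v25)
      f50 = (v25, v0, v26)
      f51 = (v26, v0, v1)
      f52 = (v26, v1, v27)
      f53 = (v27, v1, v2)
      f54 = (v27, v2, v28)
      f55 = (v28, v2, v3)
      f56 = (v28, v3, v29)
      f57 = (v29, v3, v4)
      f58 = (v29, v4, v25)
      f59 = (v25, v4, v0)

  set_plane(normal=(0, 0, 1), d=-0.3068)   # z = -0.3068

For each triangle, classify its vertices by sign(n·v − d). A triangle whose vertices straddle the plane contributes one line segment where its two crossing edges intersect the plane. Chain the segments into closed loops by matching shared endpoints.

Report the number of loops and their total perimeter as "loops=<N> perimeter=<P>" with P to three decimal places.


Straddling triangles (24 of 60):
  (v2,v7,v3) [++-] → (1.59941, 0.204553, -0.3068)–(1.7175, 0, -0.3068)  len=0.2362
  (v3,v7,v8) [-+-] → (1.59941, 0.204553, -0.3068)–(0.8588, 1.4874, -0.3068)  len=1.4813
  (v4,v9,v0) [--+] → (2.23203, 0.978687, -0.3068)–(2.79711, 0, -0.3068)  len=1.1301
  (v0,v9,v5) [+-+] → (2.23203, 0.978687, -0.3068)–(1.39853, 2.42235, -0.3068)  len=1.6670
  (v7,v12,v8) [++-] → (0.622589, 1.4874, -0.3068)–(0.8588, 1.4874, -0.3068)  len=0.2362
  (v8,v12,v13) [-+-] → (0.622589, 1.4874, -0.3068)–(-0.8588, 1.4874, -0.3068)  len=1.4814
  (v9,v14,v5) [--+] → (0.268464, 2.42235, -0.3068)–(1.39853, 2.42235, -0.3068)  len=1.1301
  (v5,v14,v10) [+-+] → (0.268464, 2.42235, -0.3068)–(-1.39853, 2.42235, -0.3068)  len=1.6670
  (v12,v17,v13) [++-] → (-0.976892, 1.28285, -0.3068)–(-0.8588, 1.4874, -0.3068)  len=0.2362
  (v13,v17,v18) [-+-] → (-0.976892, 1.28285, -0.3068)–(-1.7175, 0, -0.3068)  len=1.4813
  (v14,v19,v10) [--+] → (-1.96361, 1.44366, -0.3068)–(-1.39853, 2.42235, -0.3068)  len=1.1301
  (v10,v19,v15) [+-+] → (-1.96361, 1.44366, -0.3068)–(-2.79711, 0, -0.3068)  len=1.6670
  (v17,v22,v18) [++-] → (-1.59941, -0.204553, -0.3068)–(-1.7175, 0, -0.3068)  len=0.2362
  (v18,v22,v23) [-+-] → (-1.59941, -0.204553, -0.3068)–(-0.8588, -1.4874, -0.3068)  len=1.4813
  (v19,v24,v15) [--+] → (-2.23203, -0.978687, -0.3068)–(-2.79711, 0, -0.3068)  len=1.1301
  (v15,v24,v20) [+-+] → (-2.23203, -0.978687, -0.3068)–(-1.39853, -2.42235, -0.3068)  len=1.6670
  (v22,v27,v23) [++-] → (-0.622589, -1.4874, -0.3068)–(-0.8588, -1.4874, -0.3068)  len=0.2362
  (v23,v27,v28) [-+-] → (-0.622589, -1.4874, -0.3068)–(0.8588, -1.4874, -0.3068)  len=1.4814
  (v24,v29,v20) [--+] → (-0.268464, -2.42235, -0.3068)–(-1.39853, -2.42235, -0.3068)  len=1.1301
  (v20,v29,v25) [+-+] → (-0.268464, -2.42235, -0.3068)–(1.39853, -2.42235, -0.3068)  len=1.6670
  (v27,v2,v28) [++-] → (0.976892, -1.28285, -0.3068)–(0.8588, -1.4874, -0.3068)  len=0.2362
  (v28,v2,v3) [-+-] → (0.976892, -1.28285, -0.3068)–(1.7175, 0, -0.3068)  len=1.4813
  (v29,v4,v25) [--+] → (1.96361, -1.44366, -0.3068)–(1.39853, -2.42235, -0.3068)  len=1.1301
  (v25,v4,v0) [+-+] → (1.96361, -1.44366, -0.3068)–(2.79711, 0, -0.3068)  len=1.6670

Chained into 2 loop(s):
  loop 1: 12 segments, perimeter = 10.3051
  loop 2: 12 segments, perimeter = 16.7826
Total perimeter = 27.088

loops=2 perimeter=27.088


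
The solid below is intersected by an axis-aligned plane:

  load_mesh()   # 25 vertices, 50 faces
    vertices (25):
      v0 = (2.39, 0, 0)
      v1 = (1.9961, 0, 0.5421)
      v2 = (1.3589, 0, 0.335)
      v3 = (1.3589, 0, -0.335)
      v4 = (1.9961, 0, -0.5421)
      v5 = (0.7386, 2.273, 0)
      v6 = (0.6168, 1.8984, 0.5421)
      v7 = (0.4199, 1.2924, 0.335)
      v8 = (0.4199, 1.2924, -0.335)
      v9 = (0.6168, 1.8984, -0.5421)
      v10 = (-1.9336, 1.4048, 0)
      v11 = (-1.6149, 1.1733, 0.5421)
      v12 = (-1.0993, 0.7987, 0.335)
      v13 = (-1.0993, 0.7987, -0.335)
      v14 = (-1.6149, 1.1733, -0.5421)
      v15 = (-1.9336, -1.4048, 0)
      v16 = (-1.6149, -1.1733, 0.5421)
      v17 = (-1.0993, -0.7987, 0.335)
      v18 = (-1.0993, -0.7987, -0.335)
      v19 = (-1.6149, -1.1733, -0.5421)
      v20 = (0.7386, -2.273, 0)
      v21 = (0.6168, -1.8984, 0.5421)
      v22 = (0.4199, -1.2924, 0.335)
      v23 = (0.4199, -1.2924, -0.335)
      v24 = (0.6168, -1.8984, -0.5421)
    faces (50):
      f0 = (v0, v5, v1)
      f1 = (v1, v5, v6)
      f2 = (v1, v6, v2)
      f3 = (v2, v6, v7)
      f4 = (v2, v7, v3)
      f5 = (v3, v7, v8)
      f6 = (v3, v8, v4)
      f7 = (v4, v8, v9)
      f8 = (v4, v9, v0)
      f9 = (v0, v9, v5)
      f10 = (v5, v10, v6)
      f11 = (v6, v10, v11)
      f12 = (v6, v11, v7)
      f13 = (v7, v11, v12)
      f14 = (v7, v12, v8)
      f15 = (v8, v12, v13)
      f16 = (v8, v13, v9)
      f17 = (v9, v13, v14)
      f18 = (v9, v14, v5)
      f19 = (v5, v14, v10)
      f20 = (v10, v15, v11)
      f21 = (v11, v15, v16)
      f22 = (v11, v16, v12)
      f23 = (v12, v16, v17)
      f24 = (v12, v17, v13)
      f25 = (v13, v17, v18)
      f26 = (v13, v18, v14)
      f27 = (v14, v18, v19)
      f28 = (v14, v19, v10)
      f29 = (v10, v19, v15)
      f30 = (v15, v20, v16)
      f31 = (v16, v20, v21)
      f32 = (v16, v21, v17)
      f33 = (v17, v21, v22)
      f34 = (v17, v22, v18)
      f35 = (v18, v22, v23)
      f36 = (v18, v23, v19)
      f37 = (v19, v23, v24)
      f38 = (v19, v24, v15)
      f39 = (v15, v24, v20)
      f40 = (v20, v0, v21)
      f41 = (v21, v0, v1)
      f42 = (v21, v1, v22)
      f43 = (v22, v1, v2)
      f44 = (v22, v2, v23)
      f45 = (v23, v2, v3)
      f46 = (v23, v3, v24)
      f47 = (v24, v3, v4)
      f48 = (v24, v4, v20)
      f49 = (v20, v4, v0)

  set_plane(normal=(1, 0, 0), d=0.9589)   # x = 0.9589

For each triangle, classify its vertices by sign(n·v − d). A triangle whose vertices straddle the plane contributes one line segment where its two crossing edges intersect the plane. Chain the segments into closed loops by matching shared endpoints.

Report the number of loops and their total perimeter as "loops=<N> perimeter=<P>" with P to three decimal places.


Straddling triangles (20 of 50):
  (v0,v5,v1) [+-+] → (0.9589, 1.96978, 0)–(0.9589, 1.8748, 0.0949699)  len=0.1343
  (v1,v5,v6) [+--] → (0.9589, 1.8748, 0.0949699)–(0.9589, 1.42755, 0.5421)  len=0.6324
  (v1,v6,v2) [+-+] → (0.9589, 1.42755, 0.5421)–(0.9589, 1.02326, 0.446629)  len=0.4154
  (v2,v6,v7) [+--] → (0.9589, 1.02326, 0.446629)–(0.9589, 0.550543, 0.335)  len=0.4857
  (v2,v7,v3) [+-+] → (0.9589, 0.550543, 0.335)–(0.9589, 0.550543, -0.04959)  len=0.3846
  (v3,v7,v8) [+--] → (0.9589, 0.550543, -0.04959)–(0.9589, 0.550543, -0.335)  len=0.2854
  (v3,v8,v4) [+-+] → (0.9589, 0.550543, -0.335)–(0.9589, 0.850449, -0.40582)  len=0.3082
  (v4,v8,v9) [+--] → (0.9589, 0.850449, -0.40582)–(0.9589, 1.42755, -0.5421)  len=0.5930
  (v4,v9,v0) [+-+] → (0.9589, 1.42755, -0.5421)–(0.9589, 1.53215, -0.437514)  len=0.1479
  (v0,v9,v5) [+--] → (0.9589, 1.53215, -0.437514)–(0.9589, 1.96978, 0)  len=0.6188
  (v20,v0,v21) [-+-] → (0.9589, -1.96978, 0)–(0.9589, -1.53215, 0.437514)  len=0.6188
  (v21,v0,v1) [-++] → (0.9589, -1.53215, 0.437514)–(0.9589, -1.42755, 0.5421)  len=0.1479
  (v21,v1,v22) [-+-] → (0.9589, -1.42755, 0.5421)–(0.9589, -0.850449, 0.40582)  len=0.5930
  (v22,v1,v2) [-++] → (0.9589, -0.850449, 0.40582)–(0.9589, -0.550543, 0.335)  len=0.3082
  (v22,v2,v23) [-+-] → (0.9589, -0.550543, 0.335)–(0.9589, -0.550543, 0.04959)  len=0.2854
  (v23,v2,v3) [-++] → (0.9589, -0.550543, 0.04959)–(0.9589, -0.550543, -0.335)  len=0.3846
  (v23,v3,v24) [-+-] → (0.9589, -0.550543, -0.335)–(0.9589, -1.02326, -0.446629)  len=0.4857
  (v24,v3,v4) [-++] → (0.9589, -1.02326, -0.446629)–(0.9589, -1.42755, -0.5421)  len=0.4154
  (v24,v4,v20) [-+-] → (0.9589, -1.42755, -0.5421)–(0.9589, -1.8748, -0.0949699)  len=0.6324
  (v20,v4,v0) [-++] → (0.9589, -1.8748, -0.0949699)–(0.9589, -1.96978, 0)  len=0.1343

Chained into 2 loop(s):
  loop 1: 10 segments, perimeter = 4.0057
  loop 2: 10 segments, perimeter = 4.0057
Total perimeter = 8.011

loops=2 perimeter=8.011


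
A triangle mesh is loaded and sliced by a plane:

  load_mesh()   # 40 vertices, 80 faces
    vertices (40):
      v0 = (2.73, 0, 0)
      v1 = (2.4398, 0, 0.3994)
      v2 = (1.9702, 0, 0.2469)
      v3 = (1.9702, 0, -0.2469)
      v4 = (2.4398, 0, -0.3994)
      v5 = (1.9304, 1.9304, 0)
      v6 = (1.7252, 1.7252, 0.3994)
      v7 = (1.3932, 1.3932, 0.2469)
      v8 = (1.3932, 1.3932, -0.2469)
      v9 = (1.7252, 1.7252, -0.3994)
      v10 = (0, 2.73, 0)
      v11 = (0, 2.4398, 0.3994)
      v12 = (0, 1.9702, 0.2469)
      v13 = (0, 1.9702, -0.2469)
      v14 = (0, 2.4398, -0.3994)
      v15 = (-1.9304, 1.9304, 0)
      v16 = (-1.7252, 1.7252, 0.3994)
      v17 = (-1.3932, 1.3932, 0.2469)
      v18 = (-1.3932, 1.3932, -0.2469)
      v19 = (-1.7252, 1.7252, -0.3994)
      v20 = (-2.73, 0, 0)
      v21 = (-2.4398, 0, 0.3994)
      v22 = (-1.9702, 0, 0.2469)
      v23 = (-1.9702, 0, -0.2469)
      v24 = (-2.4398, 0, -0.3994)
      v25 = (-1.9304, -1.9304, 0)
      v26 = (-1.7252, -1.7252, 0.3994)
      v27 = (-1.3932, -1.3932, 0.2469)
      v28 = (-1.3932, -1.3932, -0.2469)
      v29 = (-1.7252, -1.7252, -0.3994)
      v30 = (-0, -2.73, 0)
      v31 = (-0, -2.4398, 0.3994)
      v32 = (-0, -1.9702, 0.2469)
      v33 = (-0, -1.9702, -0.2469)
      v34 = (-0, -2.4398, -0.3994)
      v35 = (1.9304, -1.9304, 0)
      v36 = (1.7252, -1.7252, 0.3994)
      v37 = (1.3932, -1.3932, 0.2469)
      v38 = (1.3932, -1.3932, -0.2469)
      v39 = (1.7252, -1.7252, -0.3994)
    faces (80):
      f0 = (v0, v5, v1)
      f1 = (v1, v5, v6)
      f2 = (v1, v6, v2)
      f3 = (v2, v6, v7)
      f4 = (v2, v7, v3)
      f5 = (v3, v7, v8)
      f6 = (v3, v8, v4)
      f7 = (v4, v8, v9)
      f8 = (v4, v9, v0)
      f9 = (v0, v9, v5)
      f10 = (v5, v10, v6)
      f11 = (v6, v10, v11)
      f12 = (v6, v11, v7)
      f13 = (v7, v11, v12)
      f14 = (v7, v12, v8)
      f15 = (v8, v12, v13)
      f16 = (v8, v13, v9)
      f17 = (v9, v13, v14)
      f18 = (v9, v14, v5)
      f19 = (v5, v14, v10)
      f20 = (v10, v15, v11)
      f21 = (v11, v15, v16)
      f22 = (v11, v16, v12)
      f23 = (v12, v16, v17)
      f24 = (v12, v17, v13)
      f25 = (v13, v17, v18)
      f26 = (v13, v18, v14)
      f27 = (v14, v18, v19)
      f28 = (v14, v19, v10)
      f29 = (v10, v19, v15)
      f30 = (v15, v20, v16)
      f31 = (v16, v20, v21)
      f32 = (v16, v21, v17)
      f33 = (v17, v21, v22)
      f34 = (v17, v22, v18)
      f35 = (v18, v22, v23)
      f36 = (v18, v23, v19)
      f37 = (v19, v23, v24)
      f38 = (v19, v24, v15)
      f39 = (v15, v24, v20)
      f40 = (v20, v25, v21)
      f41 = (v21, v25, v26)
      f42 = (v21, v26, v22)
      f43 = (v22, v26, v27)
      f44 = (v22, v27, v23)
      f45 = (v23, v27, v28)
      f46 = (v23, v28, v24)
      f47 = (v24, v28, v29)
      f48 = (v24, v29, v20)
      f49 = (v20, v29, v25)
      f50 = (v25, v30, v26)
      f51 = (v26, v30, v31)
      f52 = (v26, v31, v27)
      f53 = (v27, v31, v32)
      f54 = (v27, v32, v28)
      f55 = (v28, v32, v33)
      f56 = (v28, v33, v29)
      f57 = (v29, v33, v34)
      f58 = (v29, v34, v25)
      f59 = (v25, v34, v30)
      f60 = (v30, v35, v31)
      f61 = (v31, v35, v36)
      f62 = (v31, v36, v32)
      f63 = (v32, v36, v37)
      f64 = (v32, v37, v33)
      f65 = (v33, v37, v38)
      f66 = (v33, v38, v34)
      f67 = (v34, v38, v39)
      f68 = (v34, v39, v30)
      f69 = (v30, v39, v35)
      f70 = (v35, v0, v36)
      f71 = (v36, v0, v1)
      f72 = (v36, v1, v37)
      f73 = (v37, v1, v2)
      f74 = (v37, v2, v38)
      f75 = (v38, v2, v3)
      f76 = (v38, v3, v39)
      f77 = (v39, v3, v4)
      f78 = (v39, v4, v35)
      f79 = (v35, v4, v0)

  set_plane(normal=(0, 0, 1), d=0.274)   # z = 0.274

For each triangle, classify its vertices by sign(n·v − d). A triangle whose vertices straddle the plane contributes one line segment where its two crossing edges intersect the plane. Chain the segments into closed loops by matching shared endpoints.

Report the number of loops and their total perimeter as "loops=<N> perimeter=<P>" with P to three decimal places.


loops=2 perimeter=28.071

Straddling triangles (32 of 80):
  (v0,v5,v1) [--+] → (2.27986, 0.60609, 0.274)–(2.53091, 0, 0.274)  len=0.6560
  (v1,v5,v6) [+-+] → (2.27986, 0.60609, 0.274)–(1.78963, 1.78963, 0.274)  len=1.2811
  (v1,v6,v2) [++-] → (1.92666, 0.306577, 0.274)–(2.05365, 0, 0.274)  len=0.3318
  (v2,v6,v7) [-+-] → (1.92666, 0.306577, 0.274)–(1.4522, 1.4522, 0.274)  len=1.2400
  (v5,v10,v6) [--+] → (1.18354, 2.04068, 0.274)–(1.78963, 1.78963, 0.274)  len=0.6560
  (v6,v10,v11) [+-+] → (1.18354, 2.04068, 0.274)–(0, 2.53091, 0.274)  len=1.2811
  (v6,v11,v7) [++-] → (1.14562, 1.57919, 0.274)–(1.4522, 1.4522, 0.274)  len=0.3318
  (v7,v11,v12) [-+-] → (1.14562, 1.57919, 0.274)–(0, 2.05365, 0.274)  len=1.2400
  (v10,v15,v11) [--+] → (-0.60609, 2.27986, 0.274)–(0, 2.53091, 0.274)  len=0.6560
  (v11,v15,v16) [+-+] → (-0.60609, 2.27986, 0.274)–(-1.78963, 1.78963, 0.274)  len=1.2811
  (v11,v16,v12) [++-] → (-0.306577, 1.92666, 0.274)–(0, 2.05365, 0.274)  len=0.3318
  (v12,v16,v17) [-+-] → (-0.306577, 1.92666, 0.274)–(-1.4522, 1.4522, 0.274)  len=1.2400
  (v15,v20,v16) [--+] → (-2.04068, 1.18354, 0.274)–(-1.78963, 1.78963, 0.274)  len=0.6560
  (v16,v20,v21) [+-+] → (-2.04068, 1.18354, 0.274)–(-2.53091, 0, 0.274)  len=1.2811
  (v16,v21,v17) [++-] → (-1.57919, 1.14562, 0.274)–(-1.4522, 1.4522, 0.274)  len=0.3318
  (v17,v21,v22) [-+-] → (-1.57919, 1.14562, 0.274)–(-2.05365, 0, 0.274)  len=1.2400
  (v20,v25,v21) [--+] → (-2.27986, -0.60609, 0.274)–(-2.53091, 0, 0.274)  len=0.6560
  (v21,v25,v26) [+-+] → (-2.27986, -0.60609, 0.274)–(-1.78963, -1.78963, 0.274)  len=1.2811
  (v21,v26,v22) [++-] → (-1.92666, -0.306577, 0.274)–(-2.05365, 0, 0.274)  len=0.3318
  (v22,v26,v27) [-+-] → (-1.92666, -0.306577, 0.274)–(-1.4522, -1.4522, 0.274)  len=1.2400
  (v25,v30,v26) [--+] → (-1.18354, -2.04068, 0.274)–(-1.78963, -1.78963, 0.274)  len=0.6560
  (v26,v30,v31) [+-+] → (-1.18354, -2.04068, 0.274)–(0, -2.53091, 0.274)  len=1.2811
  (v26,v31,v27) [++-] → (-1.14562, -1.57919, 0.274)–(-1.4522, -1.4522, 0.274)  len=0.3318
  (v27,v31,v32) [-+-] → (-1.14562, -1.57919, 0.274)–(0, -2.05365, 0.274)  len=1.2400
  (v30,v35,v31) [--+] → (0.60609, -2.27986, 0.274)–(0, -2.53091, 0.274)  len=0.6560
  (v31,v35,v36) [+-+] → (0.60609, -2.27986, 0.274)–(1.78963, -1.78963, 0.274)  len=1.2811
  (v31,v36,v32) [++-] → (0.306577, -1.92666, 0.274)–(0, -2.05365, 0.274)  len=0.3318
  (v32,v36,v37) [-+-] → (0.306577, -1.92666, 0.274)–(1.4522, -1.4522, 0.274)  len=1.2400
  (v35,v0,v36) [--+] → (2.04068, -1.18354, 0.274)–(1.78963, -1.78963, 0.274)  len=0.6560
  (v36,v0,v1) [+-+] → (2.04068, -1.18354, 0.274)–(2.53091, 0, 0.274)  len=1.2811
  (v36,v1,v37) [++-] → (1.57919, -1.14562, 0.274)–(1.4522, -1.4522, 0.274)  len=0.3318
  (v37,v1,v2) [-+-] → (1.57919, -1.14562, 0.274)–(2.05365, 0, 0.274)  len=1.2400

Chained into 2 loop(s):
  loop 1: 16 segments, perimeter = 15.4966
  loop 2: 16 segments, perimeter = 12.5746
Total perimeter = 28.071
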